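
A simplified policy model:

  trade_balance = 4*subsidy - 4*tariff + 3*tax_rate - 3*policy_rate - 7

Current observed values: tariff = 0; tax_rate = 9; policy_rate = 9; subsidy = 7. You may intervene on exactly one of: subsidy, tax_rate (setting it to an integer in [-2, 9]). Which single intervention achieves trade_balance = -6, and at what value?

Intervening on subsidy: trade_balance = 4*subsidy - 7. Reaching -6 requires subsidy = 1/4, not an integer.
Intervening on tax_rate: with other inputs at their observed values, trade_balance = 3*tax_rate - 6. Solving for -6 gives tax_rate = 0, within [-2, 9].

set tax_rate = 0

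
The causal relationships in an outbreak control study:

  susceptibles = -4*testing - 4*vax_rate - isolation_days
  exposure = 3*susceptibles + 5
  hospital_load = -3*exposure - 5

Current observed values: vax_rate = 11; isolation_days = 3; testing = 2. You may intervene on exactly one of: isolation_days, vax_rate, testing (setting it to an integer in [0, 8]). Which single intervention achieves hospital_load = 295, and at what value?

set vax_rate = 6

Intervening on isolation_days: hospital_load = 9*isolation_days + 448. Reaching 295 requires isolation_days = -17, outside [0, 8].
Intervening on vax_rate: with other inputs at their observed values, hospital_load = 36*vax_rate + 79. Solving for 295 gives vax_rate = 6, within [0, 8].
Intervening on testing: hospital_load = 36*testing + 403. Reaching 295 requires testing = -3, outside [0, 8].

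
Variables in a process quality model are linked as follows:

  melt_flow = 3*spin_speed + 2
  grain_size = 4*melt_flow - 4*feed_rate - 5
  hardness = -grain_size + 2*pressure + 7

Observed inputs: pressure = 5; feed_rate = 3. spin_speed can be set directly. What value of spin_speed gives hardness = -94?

spin_speed = 10

Substituting into the grain_size equation gives grain_size = 12*spin_speed - 9.
Substituting into the hardness equation gives hardness = -12*spin_speed + 26.
Solve -12*spin_speed + 26 = -94: spin_speed = (-94 - 26) / -12 = 10.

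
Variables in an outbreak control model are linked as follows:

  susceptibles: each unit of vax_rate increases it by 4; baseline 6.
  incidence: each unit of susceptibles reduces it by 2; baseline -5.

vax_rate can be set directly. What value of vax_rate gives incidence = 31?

Substituting into the incidence equation gives incidence = -8*vax_rate - 17.
Solve -8*vax_rate - 17 = 31: vax_rate = (31 + 17) / -8 = -6.

vax_rate = -6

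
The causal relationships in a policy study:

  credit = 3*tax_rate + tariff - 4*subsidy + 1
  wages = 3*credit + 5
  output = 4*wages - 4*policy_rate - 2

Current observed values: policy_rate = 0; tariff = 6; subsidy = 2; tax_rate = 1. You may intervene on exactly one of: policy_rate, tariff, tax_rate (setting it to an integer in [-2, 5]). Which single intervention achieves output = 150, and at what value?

Intervening on policy_rate: output = -4*policy_rate + 42. Reaching 150 requires policy_rate = -27, outside [-2, 5].
Intervening on tariff: output = 12*tariff - 30. Reaching 150 requires tariff = 15, outside [-2, 5].
Intervening on tax_rate: with other inputs at their observed values, output = 36*tax_rate + 6. Solving for 150 gives tax_rate = 4, within [-2, 5].

set tax_rate = 4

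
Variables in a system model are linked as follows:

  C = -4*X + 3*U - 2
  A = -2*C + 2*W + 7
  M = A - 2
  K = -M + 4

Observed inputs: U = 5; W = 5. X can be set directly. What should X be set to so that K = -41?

Substituting into the C equation gives C = -4*X + 13.
So A = 8*X - 9.
M becomes 8*X - 11.
Substituting into the K equation gives K = -8*X + 15.
Solve -8*X + 15 = -41: X = (-41 - 15) / -8 = 7.

X = 7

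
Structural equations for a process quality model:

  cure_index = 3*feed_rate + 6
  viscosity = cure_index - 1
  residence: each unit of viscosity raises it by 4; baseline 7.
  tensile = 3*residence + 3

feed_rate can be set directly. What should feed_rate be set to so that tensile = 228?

Substituting into the viscosity equation gives viscosity = 3*feed_rate + 5.
So residence = 12*feed_rate + 27.
So tensile = 36*feed_rate + 84.
Solve 36*feed_rate + 84 = 228: feed_rate = (228 - 84) / 36 = 4.

feed_rate = 4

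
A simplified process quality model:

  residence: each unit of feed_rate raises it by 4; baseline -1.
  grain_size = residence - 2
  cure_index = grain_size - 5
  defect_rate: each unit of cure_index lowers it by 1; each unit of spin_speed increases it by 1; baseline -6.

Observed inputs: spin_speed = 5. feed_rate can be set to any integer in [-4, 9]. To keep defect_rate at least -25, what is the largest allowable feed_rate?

Substituting into the grain_size equation gives grain_size = 4*feed_rate - 3.
Substituting into the cure_index equation gives cure_index = 4*feed_rate - 8.
So defect_rate = -4*feed_rate + 7.
Require -4*feed_rate + 7 ≥ -25, so feed_rate ≤ 8.
The largest integer in [-4, 9] satisfying this is 8.

feed_rate = 8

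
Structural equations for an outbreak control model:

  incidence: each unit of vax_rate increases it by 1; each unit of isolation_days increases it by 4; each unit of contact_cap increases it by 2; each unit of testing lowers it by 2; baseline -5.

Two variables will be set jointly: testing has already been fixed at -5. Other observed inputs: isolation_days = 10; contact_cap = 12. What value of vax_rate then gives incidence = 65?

With testing held at -5:
Substituting into the incidence equation gives incidence = vax_rate + 69.
Solve vax_rate + 69 = 65: vax_rate = (65 - 69) / 1 = -4.

vax_rate = -4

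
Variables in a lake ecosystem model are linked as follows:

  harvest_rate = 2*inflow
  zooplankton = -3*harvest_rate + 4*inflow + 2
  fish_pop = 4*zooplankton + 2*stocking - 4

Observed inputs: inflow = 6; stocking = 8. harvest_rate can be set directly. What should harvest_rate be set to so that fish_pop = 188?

Intervening on harvest_rate fixes its value directly, overriding its dependence on inflow.
Substituting into the zooplankton equation gives zooplankton = -3*harvest_rate + 26.
fish_pop becomes -12*harvest_rate + 116.
Solve -12*harvest_rate + 116 = 188: harvest_rate = (188 - 116) / -12 = -6.

harvest_rate = -6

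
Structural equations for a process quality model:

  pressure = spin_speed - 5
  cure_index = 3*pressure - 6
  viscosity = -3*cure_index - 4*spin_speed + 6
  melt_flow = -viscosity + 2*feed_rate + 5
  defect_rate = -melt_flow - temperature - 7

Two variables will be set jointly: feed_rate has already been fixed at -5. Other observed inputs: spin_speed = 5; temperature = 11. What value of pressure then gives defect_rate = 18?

pressure = -3

With feed_rate held at -5:
Intervening on pressure fixes its value directly, overriding its dependence on spin_speed.
Substituting into the viscosity equation gives viscosity = -9*pressure + 4.
melt_flow becomes 9*pressure - 9.
defect_rate becomes -9*pressure - 9.
Solve -9*pressure - 9 = 18: pressure = (18 + 9) / -9 = -3.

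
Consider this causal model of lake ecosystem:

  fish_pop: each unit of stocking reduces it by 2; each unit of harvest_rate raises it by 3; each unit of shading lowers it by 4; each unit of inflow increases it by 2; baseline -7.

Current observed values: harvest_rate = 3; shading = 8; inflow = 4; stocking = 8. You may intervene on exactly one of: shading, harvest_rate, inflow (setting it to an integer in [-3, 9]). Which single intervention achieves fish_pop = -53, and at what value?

set harvest_rate = -2

Intervening on shading: fish_pop = -4*shading - 6. Reaching -53 requires shading = 47/4, not an integer.
Intervening on harvest_rate: with other inputs at their observed values, fish_pop = 3*harvest_rate - 47. Solving for -53 gives harvest_rate = -2, within [-3, 9].
Intervening on inflow: fish_pop = 2*inflow - 46. Reaching -53 requires inflow = -7/2, not an integer.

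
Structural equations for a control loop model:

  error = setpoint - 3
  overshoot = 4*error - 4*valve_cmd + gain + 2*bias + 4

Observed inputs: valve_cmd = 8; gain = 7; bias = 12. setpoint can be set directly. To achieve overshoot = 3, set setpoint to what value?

setpoint = 3

Substituting into the overshoot equation gives overshoot = 4*setpoint - 9.
Solve 4*setpoint - 9 = 3: setpoint = (3 + 9) / 4 = 3.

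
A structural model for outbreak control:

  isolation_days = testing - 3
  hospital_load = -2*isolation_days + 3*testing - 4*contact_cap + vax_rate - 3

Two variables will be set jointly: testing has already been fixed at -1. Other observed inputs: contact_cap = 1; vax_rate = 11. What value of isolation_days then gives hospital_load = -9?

isolation_days = 5

With testing held at -1:
Intervening on isolation_days fixes its value directly, overriding its dependence on testing.
Substituting into the hospital_load equation gives hospital_load = -2*isolation_days + 1.
Solve -2*isolation_days + 1 = -9: isolation_days = (-9 - 1) / -2 = 5.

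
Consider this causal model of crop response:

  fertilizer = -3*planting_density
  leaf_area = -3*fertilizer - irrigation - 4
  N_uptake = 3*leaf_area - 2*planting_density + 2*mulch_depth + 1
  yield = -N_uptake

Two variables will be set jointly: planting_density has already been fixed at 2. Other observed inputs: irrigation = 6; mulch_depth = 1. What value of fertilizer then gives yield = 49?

With planting_density held at 2:
Intervening on fertilizer fixes its value directly, overriding its dependence on planting_density.
Substituting into the leaf_area equation gives leaf_area = -3*fertilizer - 10.
This gives N_uptake = -9*fertilizer - 31.
yield becomes 9*fertilizer + 31.
Solve 9*fertilizer + 31 = 49: fertilizer = (49 - 31) / 9 = 2.

fertilizer = 2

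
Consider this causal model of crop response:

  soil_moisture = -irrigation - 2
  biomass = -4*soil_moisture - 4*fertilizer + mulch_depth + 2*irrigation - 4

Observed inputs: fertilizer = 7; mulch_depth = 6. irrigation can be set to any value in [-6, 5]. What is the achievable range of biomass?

Substituting into the biomass equation gives biomass = 6*irrigation - 18.
Linear in irrigation, so extremes are at the endpoints: irrigation = -6 gives biomass = -54; irrigation = 5 gives biomass = 12.

-54 to 12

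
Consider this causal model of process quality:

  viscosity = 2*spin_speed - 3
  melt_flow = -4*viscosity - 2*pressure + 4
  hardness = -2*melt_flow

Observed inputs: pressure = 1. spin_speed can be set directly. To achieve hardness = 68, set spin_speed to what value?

spin_speed = 6

Substituting into the melt_flow equation gives melt_flow = -8*spin_speed + 14.
Substituting into the hardness equation gives hardness = 16*spin_speed - 28.
Solve 16*spin_speed - 28 = 68: spin_speed = (68 + 28) / 16 = 6.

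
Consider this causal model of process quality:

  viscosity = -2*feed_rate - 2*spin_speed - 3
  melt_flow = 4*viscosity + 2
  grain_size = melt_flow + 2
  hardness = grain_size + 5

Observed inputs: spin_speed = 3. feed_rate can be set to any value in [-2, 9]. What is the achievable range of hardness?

Substituting into the viscosity equation gives viscosity = -2*feed_rate - 9.
Substituting into the melt_flow equation gives melt_flow = -8*feed_rate - 34.
Substituting into the grain_size equation gives grain_size = -8*feed_rate - 32.
Substituting into the hardness equation gives hardness = -8*feed_rate - 27.
Linear in feed_rate, so extremes are at the endpoints: feed_rate = -2 gives hardness = -11; feed_rate = 9 gives hardness = -99.

-99 to -11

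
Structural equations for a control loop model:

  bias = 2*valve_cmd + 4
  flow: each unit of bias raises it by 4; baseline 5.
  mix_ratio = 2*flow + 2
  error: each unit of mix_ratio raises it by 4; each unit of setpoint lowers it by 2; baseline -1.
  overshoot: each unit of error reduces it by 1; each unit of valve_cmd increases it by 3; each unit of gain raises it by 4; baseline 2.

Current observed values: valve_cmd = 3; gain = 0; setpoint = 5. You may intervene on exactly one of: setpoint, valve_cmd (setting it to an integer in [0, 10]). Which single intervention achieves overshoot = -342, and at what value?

set setpoint = 7

Intervening on setpoint: with other inputs at their observed values, overshoot = 2*setpoint - 356. Solving for -342 gives setpoint = 7, within [0, 10].
Intervening on valve_cmd: overshoot = -61*valve_cmd - 163. Reaching -342 requires valve_cmd = 179/61, not an integer.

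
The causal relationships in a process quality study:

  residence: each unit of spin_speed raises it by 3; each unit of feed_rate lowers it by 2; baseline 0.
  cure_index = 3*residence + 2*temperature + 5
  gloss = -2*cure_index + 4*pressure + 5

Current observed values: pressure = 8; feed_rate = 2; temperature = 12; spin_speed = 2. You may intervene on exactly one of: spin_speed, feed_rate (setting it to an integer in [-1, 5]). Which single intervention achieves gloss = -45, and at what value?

set feed_rate = 1

Intervening on spin_speed: gloss = -18*spin_speed + 3. Reaching -45 requires spin_speed = 8/3, not an integer.
Intervening on feed_rate: with other inputs at their observed values, gloss = 12*feed_rate - 57. Solving for -45 gives feed_rate = 1, within [-1, 5].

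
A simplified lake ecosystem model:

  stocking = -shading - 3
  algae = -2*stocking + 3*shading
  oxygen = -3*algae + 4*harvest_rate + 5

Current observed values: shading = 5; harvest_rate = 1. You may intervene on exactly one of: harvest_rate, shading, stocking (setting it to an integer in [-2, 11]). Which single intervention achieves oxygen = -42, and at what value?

set stocking = -1

Intervening on harvest_rate: oxygen = 4*harvest_rate - 88. Reaching -42 requires harvest_rate = 23/2, not an integer.
Intervening on shading: oxygen = -15*shading - 9. Reaching -42 requires shading = 11/5, not an integer.
Intervening on stocking: with other inputs at their observed values, oxygen = 6*stocking - 36. Solving for -42 gives stocking = -1, within [-2, 11].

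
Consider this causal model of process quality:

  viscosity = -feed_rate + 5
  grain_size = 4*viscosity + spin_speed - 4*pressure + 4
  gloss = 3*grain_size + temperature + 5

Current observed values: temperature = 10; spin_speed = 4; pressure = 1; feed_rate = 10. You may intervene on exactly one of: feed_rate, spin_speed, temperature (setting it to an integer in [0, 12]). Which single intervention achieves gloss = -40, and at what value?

set temperature = 3

Intervening on feed_rate: gloss = -12*feed_rate + 87. Reaching -40 requires feed_rate = 127/12, not an integer.
Intervening on spin_speed: gloss = 3*spin_speed - 45. Reaching -40 requires spin_speed = 5/3, not an integer.
Intervening on temperature: with other inputs at their observed values, gloss = temperature - 43. Solving for -40 gives temperature = 3, within [0, 12].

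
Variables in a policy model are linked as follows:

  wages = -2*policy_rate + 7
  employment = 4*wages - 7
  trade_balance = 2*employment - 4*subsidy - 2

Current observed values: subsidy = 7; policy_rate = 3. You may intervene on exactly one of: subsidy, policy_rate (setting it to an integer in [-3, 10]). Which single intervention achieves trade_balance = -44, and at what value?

Intervening on subsidy: with other inputs at their observed values, trade_balance = -4*subsidy - 8. Solving for -44 gives subsidy = 9, within [-3, 10].
Intervening on policy_rate: trade_balance = -16*policy_rate + 12. Reaching -44 requires policy_rate = 7/2, not an integer.

set subsidy = 9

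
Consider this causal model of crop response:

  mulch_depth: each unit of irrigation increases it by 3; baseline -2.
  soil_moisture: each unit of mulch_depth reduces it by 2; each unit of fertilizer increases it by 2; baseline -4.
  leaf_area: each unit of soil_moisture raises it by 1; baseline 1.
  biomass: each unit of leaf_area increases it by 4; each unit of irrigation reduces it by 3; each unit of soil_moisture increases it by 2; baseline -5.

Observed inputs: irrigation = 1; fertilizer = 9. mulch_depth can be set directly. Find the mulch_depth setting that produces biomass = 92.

mulch_depth = -1

Intervening on mulch_depth fixes its value directly, overriding its dependence on irrigation.
Substituting into the soil_moisture equation gives soil_moisture = -2*mulch_depth + 14.
leaf_area becomes -2*mulch_depth + 15.
This gives biomass = -12*mulch_depth + 80.
Solve -12*mulch_depth + 80 = 92: mulch_depth = (92 - 80) / -12 = -1.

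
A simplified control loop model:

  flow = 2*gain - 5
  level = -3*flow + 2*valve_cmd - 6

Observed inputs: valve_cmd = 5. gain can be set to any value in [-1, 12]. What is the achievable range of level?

Substituting into the level equation gives level = -6*gain + 19.
Linear in gain, so extremes are at the endpoints: gain = -1 gives level = 25; gain = 12 gives level = -53.

-53 to 25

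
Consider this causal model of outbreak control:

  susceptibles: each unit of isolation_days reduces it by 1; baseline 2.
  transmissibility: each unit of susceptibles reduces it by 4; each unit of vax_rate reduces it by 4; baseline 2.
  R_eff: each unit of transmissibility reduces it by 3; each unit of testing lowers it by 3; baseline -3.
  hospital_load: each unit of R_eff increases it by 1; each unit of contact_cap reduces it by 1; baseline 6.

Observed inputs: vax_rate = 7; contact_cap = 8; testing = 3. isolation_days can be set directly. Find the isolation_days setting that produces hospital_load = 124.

Substituting into the transmissibility equation gives transmissibility = 4*isolation_days - 34.
Substituting into the R_eff equation gives R_eff = -12*isolation_days + 90.
This gives hospital_load = -12*isolation_days + 88.
Solve -12*isolation_days + 88 = 124: isolation_days = (124 - 88) / -12 = -3.

isolation_days = -3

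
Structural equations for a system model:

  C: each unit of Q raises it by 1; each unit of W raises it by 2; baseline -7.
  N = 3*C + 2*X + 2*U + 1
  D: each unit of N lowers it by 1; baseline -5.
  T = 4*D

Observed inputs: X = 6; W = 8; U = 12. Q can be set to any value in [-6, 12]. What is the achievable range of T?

Substituting into the C equation gives C = Q + 9.
Substituting into the N equation gives N = 3*Q + 64.
Substituting into the D equation gives D = -3*Q - 69.
T becomes -12*Q - 276.
Linear in Q, so extremes are at the endpoints: Q = -6 gives T = -204; Q = 12 gives T = -420.

-420 to -204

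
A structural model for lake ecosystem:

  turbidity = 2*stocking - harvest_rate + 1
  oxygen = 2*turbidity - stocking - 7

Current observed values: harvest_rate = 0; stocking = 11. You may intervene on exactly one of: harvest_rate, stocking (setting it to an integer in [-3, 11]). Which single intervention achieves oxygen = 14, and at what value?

set harvest_rate = 7

Intervening on harvest_rate: with other inputs at their observed values, oxygen = -2*harvest_rate + 28. Solving for 14 gives harvest_rate = 7, within [-3, 11].
Intervening on stocking: oxygen = 3*stocking - 5. Reaching 14 requires stocking = 19/3, not an integer.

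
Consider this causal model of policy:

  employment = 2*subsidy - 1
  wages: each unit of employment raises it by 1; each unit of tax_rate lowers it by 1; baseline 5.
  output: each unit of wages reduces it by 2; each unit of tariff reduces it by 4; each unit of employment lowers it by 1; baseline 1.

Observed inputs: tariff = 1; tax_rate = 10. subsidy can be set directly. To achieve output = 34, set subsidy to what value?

Substituting into the wages equation gives wages = 2*subsidy - 6.
output becomes -6*subsidy + 10.
Solve -6*subsidy + 10 = 34: subsidy = (34 - 10) / -6 = -4.

subsidy = -4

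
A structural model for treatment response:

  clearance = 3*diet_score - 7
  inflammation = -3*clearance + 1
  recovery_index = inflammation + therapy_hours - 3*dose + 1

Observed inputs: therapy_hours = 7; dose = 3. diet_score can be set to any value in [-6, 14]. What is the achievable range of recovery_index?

Substituting into the inflammation equation gives inflammation = -9*diet_score + 22.
recovery_index becomes -9*diet_score + 21.
Linear in diet_score, so extremes are at the endpoints: diet_score = -6 gives recovery_index = 75; diet_score = 14 gives recovery_index = -105.

-105 to 75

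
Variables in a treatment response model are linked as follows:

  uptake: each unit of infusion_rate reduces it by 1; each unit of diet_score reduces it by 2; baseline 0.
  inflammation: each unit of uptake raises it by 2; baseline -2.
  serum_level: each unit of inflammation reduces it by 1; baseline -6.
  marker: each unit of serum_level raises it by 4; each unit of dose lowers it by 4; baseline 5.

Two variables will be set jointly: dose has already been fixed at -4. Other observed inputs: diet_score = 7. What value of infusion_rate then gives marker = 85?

infusion_rate = -4

With dose held at -4:
Substituting into the uptake equation gives uptake = -infusion_rate - 14.
Substituting into the inflammation equation gives inflammation = -2*infusion_rate - 30.
This gives serum_level = 2*infusion_rate + 24.
Substituting into the marker equation gives marker = 8*infusion_rate + 117.
Solve 8*infusion_rate + 117 = 85: infusion_rate = (85 - 117) / 8 = -4.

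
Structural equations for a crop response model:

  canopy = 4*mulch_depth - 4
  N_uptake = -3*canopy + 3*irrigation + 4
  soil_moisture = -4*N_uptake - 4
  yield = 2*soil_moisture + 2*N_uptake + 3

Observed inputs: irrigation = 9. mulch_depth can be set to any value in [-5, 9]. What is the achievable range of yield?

-623 to 385

Substituting into the N_uptake equation gives N_uptake = -12*mulch_depth + 43.
This gives soil_moisture = 48*mulch_depth - 176.
Substituting into the yield equation gives yield = 72*mulch_depth - 263.
Linear in mulch_depth, so extremes are at the endpoints: mulch_depth = -5 gives yield = -623; mulch_depth = 9 gives yield = 385.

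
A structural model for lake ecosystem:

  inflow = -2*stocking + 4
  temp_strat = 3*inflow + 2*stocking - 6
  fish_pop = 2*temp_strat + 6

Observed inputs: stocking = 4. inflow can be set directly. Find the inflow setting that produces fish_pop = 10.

inflow = 0

Intervening on inflow fixes its value directly, overriding its dependence on stocking.
Substituting into the temp_strat equation gives temp_strat = 3*inflow + 2.
Substituting into the fish_pop equation gives fish_pop = 6*inflow + 10.
Solve 6*inflow + 10 = 10: inflow = (10 - 10) / 6 = 0.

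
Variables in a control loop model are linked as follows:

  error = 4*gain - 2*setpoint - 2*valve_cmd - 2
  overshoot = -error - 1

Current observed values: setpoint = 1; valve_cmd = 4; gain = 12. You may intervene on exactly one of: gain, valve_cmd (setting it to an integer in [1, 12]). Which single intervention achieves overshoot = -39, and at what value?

Intervening on gain: overshoot = -4*gain + 11. Reaching -39 requires gain = 25/2, not an integer.
Intervening on valve_cmd: with other inputs at their observed values, overshoot = 2*valve_cmd - 45. Solving for -39 gives valve_cmd = 3, within [1, 12].

set valve_cmd = 3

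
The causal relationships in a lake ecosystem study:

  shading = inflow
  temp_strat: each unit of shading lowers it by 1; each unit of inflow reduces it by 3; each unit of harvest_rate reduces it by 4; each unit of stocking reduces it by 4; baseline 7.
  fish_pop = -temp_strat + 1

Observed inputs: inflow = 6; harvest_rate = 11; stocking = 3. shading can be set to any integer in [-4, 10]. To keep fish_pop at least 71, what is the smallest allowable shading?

Intervening on shading fixes its value directly, overriding its dependence on inflow.
Substituting into the temp_strat equation gives temp_strat = -shading - 67.
Substituting into the fish_pop equation gives fish_pop = shading + 68.
Require shading + 68 ≥ 71, so shading ≥ 3.
The smallest integer in [-4, 10] satisfying this is 3.

shading = 3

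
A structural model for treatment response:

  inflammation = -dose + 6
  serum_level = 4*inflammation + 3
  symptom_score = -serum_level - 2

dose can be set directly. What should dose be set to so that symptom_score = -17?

dose = 3

Substituting into the serum_level equation gives serum_level = -4*dose + 27.
This gives symptom_score = 4*dose - 29.
Solve 4*dose - 29 = -17: dose = (-17 + 29) / 4 = 3.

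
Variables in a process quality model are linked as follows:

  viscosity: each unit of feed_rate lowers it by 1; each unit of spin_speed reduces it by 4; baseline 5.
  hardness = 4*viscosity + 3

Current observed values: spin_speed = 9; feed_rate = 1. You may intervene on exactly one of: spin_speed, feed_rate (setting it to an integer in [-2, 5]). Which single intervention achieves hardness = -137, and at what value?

Intervening on spin_speed: hardness = -16*spin_speed + 19. Reaching -137 requires spin_speed = 39/4, not an integer.
Intervening on feed_rate: with other inputs at their observed values, hardness = -4*feed_rate - 121. Solving for -137 gives feed_rate = 4, within [-2, 5].

set feed_rate = 4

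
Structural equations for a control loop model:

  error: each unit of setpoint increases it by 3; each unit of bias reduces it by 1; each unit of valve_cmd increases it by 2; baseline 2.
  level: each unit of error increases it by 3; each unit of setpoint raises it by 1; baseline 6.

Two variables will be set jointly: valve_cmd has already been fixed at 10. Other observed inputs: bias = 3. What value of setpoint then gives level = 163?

setpoint = 10

With valve_cmd held at 10:
Substituting into the error equation gives error = 3*setpoint + 19.
Substituting into the level equation gives level = 10*setpoint + 63.
Solve 10*setpoint + 63 = 163: setpoint = (163 - 63) / 10 = 10.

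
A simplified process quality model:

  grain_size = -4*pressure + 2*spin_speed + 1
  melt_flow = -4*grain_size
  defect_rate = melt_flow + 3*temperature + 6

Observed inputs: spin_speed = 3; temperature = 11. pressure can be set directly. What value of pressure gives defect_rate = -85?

Substituting into the grain_size equation gives grain_size = -4*pressure + 7.
Substituting into the melt_flow equation gives melt_flow = 16*pressure - 28.
Substituting into the defect_rate equation gives defect_rate = 16*pressure + 11.
Solve 16*pressure + 11 = -85: pressure = (-85 - 11) / 16 = -6.

pressure = -6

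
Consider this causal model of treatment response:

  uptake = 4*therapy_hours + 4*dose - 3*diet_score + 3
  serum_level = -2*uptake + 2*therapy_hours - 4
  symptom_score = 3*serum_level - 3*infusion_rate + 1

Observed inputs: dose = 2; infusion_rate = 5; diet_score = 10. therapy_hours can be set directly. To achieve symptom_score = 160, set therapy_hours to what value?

therapy_hours = -4

Substituting into the uptake equation gives uptake = 4*therapy_hours - 19.
serum_level becomes -6*therapy_hours + 34.
symptom_score becomes -18*therapy_hours + 88.
Solve -18*therapy_hours + 88 = 160: therapy_hours = (160 - 88) / -18 = -4.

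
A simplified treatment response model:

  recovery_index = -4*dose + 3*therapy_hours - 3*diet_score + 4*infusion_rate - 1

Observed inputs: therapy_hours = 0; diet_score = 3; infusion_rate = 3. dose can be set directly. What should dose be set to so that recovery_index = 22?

dose = -5

Substituting into the recovery_index equation gives recovery_index = -4*dose + 2.
Solve -4*dose + 2 = 22: dose = (22 - 2) / -4 = -5.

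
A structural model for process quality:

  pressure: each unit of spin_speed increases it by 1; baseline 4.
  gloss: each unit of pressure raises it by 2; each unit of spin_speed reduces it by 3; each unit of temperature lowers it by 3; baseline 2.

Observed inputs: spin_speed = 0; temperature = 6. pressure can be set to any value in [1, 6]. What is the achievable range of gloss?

Intervening on pressure fixes its value directly, overriding its dependence on spin_speed.
Substituting into the gloss equation gives gloss = 2*pressure - 16.
Linear in pressure, so extremes are at the endpoints: pressure = 1 gives gloss = -14; pressure = 6 gives gloss = -4.

-14 to -4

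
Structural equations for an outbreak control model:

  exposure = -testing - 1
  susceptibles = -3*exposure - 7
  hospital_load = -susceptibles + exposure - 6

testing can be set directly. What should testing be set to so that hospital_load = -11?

testing = 2

Substituting into the susceptibles equation gives susceptibles = 3*testing - 4.
Substituting into the hospital_load equation gives hospital_load = -4*testing - 3.
Solve -4*testing - 3 = -11: testing = (-11 + 3) / -4 = 2.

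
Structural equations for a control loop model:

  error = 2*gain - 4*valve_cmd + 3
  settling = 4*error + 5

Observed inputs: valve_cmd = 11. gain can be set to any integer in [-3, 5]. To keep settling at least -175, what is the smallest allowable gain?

Substituting into the error equation gives error = 2*gain - 41.
Substituting into the settling equation gives settling = 8*gain - 159.
Require 8*gain - 159 ≥ -175, so gain ≥ -2.
The smallest integer in [-3, 5] satisfying this is -2.

gain = -2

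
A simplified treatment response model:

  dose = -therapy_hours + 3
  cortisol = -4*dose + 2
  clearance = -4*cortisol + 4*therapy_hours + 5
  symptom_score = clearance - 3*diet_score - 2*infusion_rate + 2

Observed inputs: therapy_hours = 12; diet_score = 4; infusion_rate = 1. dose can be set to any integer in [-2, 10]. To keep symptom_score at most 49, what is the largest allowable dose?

Intervening on dose fixes its value directly, overriding its dependence on therapy_hours.
Substituting into the clearance equation gives clearance = 16*dose + 45.
Substituting into the symptom_score equation gives symptom_score = 16*dose + 33.
Require 16*dose + 33 ≤ 49, so dose ≤ 1.
The largest integer in [-2, 10] satisfying this is 1.

dose = 1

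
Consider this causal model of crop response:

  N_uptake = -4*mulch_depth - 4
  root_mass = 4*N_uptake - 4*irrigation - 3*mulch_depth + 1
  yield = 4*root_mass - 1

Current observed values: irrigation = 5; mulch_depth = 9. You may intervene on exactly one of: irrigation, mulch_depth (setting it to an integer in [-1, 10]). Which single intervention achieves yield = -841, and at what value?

Intervening on irrigation: with other inputs at their observed values, yield = -16*irrigation - 745. Solving for -841 gives irrigation = 6, within [-1, 10].
Intervening on mulch_depth: yield = -76*mulch_depth - 141. Reaching -841 requires mulch_depth = 175/19, not an integer.

set irrigation = 6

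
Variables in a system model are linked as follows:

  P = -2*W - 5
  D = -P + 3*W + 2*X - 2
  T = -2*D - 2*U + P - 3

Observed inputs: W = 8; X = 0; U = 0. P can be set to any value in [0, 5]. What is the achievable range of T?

-47 to -32

Intervening on P fixes its value directly, overriding its dependence on W.
Substituting into the D equation gives D = -P + 22.
So T = 3*P - 47.
Linear in P, so extremes are at the endpoints: P = 0 gives T = -47; P = 5 gives T = -32.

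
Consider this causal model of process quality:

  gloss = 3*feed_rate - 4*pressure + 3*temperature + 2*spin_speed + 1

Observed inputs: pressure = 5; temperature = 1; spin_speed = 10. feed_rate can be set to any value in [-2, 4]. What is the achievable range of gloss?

Substituting into the gloss equation gives gloss = 3*feed_rate + 4.
Linear in feed_rate, so extremes are at the endpoints: feed_rate = -2 gives gloss = -2; feed_rate = 4 gives gloss = 16.

-2 to 16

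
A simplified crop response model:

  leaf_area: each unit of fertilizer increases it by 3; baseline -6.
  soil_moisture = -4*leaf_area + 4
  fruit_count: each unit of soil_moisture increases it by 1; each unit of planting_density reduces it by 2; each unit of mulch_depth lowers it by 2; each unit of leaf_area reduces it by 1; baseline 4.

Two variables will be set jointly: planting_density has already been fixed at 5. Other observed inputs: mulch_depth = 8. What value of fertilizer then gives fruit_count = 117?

With planting_density held at 5:
Substituting into the soil_moisture equation gives soil_moisture = -12*fertilizer + 28.
Substituting into the fruit_count equation gives fruit_count = -15*fertilizer + 12.
Solve -15*fertilizer + 12 = 117: fertilizer = (117 - 12) / -15 = -7.

fertilizer = -7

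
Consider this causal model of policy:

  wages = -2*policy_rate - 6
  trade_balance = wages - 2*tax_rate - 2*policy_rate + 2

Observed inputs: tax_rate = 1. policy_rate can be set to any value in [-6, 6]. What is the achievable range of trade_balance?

-30 to 18

Substituting into the trade_balance equation gives trade_balance = -4*policy_rate - 6.
Linear in policy_rate, so extremes are at the endpoints: policy_rate = -6 gives trade_balance = 18; policy_rate = 6 gives trade_balance = -30.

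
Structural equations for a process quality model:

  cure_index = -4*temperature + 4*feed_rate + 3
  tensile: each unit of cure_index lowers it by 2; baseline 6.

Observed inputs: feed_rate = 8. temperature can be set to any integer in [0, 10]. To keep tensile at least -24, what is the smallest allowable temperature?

temperature = 5

Substituting into the cure_index equation gives cure_index = -4*temperature + 35.
Substituting into the tensile equation gives tensile = 8*temperature - 64.
Require 8*temperature - 64 ≥ -24, so temperature ≥ 5.
The smallest integer in [0, 10] satisfying this is 5.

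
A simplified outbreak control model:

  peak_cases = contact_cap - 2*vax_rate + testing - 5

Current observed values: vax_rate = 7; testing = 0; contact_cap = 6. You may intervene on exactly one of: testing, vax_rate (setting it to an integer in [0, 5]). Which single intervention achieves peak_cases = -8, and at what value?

Intervening on testing: with other inputs at their observed values, peak_cases = testing - 13. Solving for -8 gives testing = 5, within [0, 5].
Intervening on vax_rate: peak_cases = -2*vax_rate + 1. Reaching -8 requires vax_rate = 9/2, not an integer.

set testing = 5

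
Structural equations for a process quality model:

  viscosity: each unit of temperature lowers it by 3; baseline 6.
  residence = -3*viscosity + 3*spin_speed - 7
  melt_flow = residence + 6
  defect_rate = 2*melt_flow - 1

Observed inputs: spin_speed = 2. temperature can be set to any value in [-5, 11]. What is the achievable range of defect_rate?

-117 to 171

Substituting into the residence equation gives residence = 9*temperature - 19.
Substituting into the melt_flow equation gives melt_flow = 9*temperature - 13.
defect_rate becomes 18*temperature - 27.
Linear in temperature, so extremes are at the endpoints: temperature = -5 gives defect_rate = -117; temperature = 11 gives defect_rate = 171.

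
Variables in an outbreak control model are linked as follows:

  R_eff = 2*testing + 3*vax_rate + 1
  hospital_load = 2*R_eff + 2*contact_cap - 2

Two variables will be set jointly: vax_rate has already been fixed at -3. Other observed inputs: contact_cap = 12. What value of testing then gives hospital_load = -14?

With vax_rate held at -3:
Substituting into the R_eff equation gives R_eff = 2*testing - 8.
Substituting into the hospital_load equation gives hospital_load = 4*testing + 6.
Solve 4*testing + 6 = -14: testing = (-14 - 6) / 4 = -5.

testing = -5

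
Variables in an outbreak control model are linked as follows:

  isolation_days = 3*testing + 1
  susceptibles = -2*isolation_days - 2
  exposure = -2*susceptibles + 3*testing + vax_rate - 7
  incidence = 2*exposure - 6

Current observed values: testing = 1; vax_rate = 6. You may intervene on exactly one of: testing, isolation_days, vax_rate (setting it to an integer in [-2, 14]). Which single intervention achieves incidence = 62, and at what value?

Intervening on testing: incidence = 30*testing + 8. Reaching 62 requires testing = 9/5, not an integer.
Intervening on isolation_days: with other inputs at their observed values, incidence = 8*isolation_days + 6. Solving for 62 gives isolation_days = 7, within [-2, 14].
Intervening on vax_rate: incidence = 2*vax_rate + 26. Reaching 62 requires vax_rate = 18, outside [-2, 14].

set isolation_days = 7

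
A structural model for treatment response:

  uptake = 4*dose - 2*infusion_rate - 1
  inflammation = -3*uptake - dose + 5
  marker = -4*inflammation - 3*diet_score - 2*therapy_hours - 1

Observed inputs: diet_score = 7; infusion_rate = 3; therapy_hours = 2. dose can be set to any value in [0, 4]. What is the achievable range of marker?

-130 to 78

Substituting into the uptake equation gives uptake = 4*dose - 7.
So inflammation = -13*dose + 26.
Substituting into the marker equation gives marker = 52*dose - 130.
Linear in dose, so extremes are at the endpoints: dose = 0 gives marker = -130; dose = 4 gives marker = 78.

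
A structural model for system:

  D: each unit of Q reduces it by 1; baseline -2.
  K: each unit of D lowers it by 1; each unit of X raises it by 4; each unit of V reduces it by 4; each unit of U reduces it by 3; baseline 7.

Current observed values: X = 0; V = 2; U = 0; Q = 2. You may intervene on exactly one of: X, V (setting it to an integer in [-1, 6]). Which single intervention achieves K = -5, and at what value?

set V = 4

Intervening on X: K = 4*X + 3. Reaching -5 requires X = -2, outside [-1, 6].
Intervening on V: with other inputs at their observed values, K = -4*V + 11. Solving for -5 gives V = 4, within [-1, 6].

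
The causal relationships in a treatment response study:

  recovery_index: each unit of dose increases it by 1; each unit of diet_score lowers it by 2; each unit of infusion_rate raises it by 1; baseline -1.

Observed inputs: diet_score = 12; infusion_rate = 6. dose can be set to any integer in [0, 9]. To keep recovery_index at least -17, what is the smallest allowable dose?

Substituting into the recovery_index equation gives recovery_index = dose - 19.
Require dose - 19 ≥ -17, so dose ≥ 2.
The smallest integer in [0, 9] satisfying this is 2.

dose = 2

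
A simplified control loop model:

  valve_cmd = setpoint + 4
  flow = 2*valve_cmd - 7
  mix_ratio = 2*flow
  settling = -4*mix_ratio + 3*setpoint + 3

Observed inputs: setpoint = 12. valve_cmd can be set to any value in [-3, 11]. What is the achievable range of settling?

Intervening on valve_cmd fixes its value directly, overriding its dependence on setpoint.
Substituting into the mix_ratio equation gives mix_ratio = 4*valve_cmd - 14.
Substituting into the settling equation gives settling = -16*valve_cmd + 95.
Linear in valve_cmd, so extremes are at the endpoints: valve_cmd = -3 gives settling = 143; valve_cmd = 11 gives settling = -81.

-81 to 143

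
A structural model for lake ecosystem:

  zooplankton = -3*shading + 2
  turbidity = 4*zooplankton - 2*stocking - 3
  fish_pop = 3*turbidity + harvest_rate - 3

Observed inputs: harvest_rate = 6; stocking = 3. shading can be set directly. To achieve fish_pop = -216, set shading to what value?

Substituting into the turbidity equation gives turbidity = -12*shading - 1.
This gives fish_pop = -36*shading.
Solve -36*shading = -216: shading = -216 / -36 = 6.

shading = 6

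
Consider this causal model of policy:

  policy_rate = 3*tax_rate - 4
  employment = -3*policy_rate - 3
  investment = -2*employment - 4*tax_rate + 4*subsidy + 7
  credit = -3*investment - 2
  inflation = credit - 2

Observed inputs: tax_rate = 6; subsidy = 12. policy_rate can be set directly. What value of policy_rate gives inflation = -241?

Intervening on policy_rate fixes its value directly, overriding its dependence on tax_rate.
Substituting into the investment equation gives investment = 6*policy_rate + 37.
Substituting into the credit equation gives credit = -18*policy_rate - 113.
Substituting into the inflation equation gives inflation = -18*policy_rate - 115.
Solve -18*policy_rate - 115 = -241: policy_rate = (-241 + 115) / -18 = 7.

policy_rate = 7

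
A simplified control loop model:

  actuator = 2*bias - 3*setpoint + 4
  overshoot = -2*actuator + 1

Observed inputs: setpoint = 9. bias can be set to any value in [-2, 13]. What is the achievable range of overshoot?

-5 to 55

Substituting into the actuator equation gives actuator = 2*bias - 23.
Substituting into the overshoot equation gives overshoot = -4*bias + 47.
Linear in bias, so extremes are at the endpoints: bias = -2 gives overshoot = 55; bias = 13 gives overshoot = -5.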